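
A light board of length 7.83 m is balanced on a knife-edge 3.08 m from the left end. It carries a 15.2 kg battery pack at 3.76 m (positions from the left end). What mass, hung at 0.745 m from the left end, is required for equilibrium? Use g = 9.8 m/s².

Choose the knife-edge (at 3.08 m from the left end) as the axis so the support reaction has zero arm there.
Battery pack: 15.2 × 9.8 = 149 N down at 3.76 m → arm 0.68 m, τ = 149 × 0.68 = 101.3 N·m clockwise.
Net moment of known loads = 101.3 N·m clockwise.
An unknown mass m at 0.745 m has arm 2.335 m; its moment is m·g·2.335 counterclockwise.
Balancing moments: m × 9.8 × 2.335 = 101.3, giving m = 101.3 / (9.8 × 2.335) = 4.43 kg.

m ≈ 4.43 kg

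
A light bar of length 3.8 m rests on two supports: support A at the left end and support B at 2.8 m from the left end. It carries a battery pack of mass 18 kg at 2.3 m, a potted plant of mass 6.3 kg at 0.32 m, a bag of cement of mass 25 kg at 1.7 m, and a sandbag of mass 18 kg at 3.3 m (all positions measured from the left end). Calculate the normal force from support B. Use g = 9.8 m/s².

Take moments about support A.
Battery pack: 18 × 9.8 = 176.4 N down at 2.3 m → arm 2.3 m, τ = 176.4 × 2.3 = 405.7 N·m clockwise.
Potted plant: 6.3 × 9.8 = 61.74 N down at 0.32 m → arm 0.32 m, τ = 61.74 × 0.32 = 19.76 N·m clockwise.
Bag of cement: 25 × 9.8 = 245 N down at 1.7 m → arm 1.7 m, τ = 245 × 1.7 = 416.5 N·m clockwise.
Sandbag: 18 × 9.8 = 176.4 N down at 3.3 m → arm 3.3 m, τ = 176.4 × 3.3 = 582.1 N·m clockwise.
Net load moment about support A = 1424 N·m clockwise.
Reaction R at support B is upward at 2.8 m, arm 2.8 m → moment R × 2.8 counterclockwise.
Balancing moments: R × 2.8 = 1424, giving R = 509 N.

R_B ≈ 509 N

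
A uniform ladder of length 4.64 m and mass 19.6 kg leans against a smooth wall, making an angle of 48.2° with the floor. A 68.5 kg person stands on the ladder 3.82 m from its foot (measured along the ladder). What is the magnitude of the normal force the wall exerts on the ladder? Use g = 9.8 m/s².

Taking torques about the foot of the ladder:
Ladder weight 19.6×9.8 = 192.1 N acts at 2.32 m along the ladder; its horizontal arm is 2.32·cos48.2° = 1.546 m → τ = 297 N·m clockwise.
Person: 68.5×9.8 = 671.3 N at 3.82 m → arm 2.546 m → τ = 1709 N·m clockwise.
Wall normal N acts horizontally at the top; its moment arm is the height L sinθ = 4.64·sin48.2° = 3.459 m, counterclockwise.
Balancing moments: N × 3.459 = 2006, giving N = 580 N.

N_wall ≈ 580 N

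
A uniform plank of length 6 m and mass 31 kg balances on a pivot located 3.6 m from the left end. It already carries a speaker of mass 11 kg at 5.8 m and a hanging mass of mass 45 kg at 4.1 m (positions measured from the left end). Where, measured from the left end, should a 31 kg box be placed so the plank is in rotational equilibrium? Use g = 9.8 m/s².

x ≈ 2.69 m from the left end

Choose the pivot (at 3.6 m from the left end) as the axis so the support reaction has zero arm there.
Beam weight: 31 × 9.8 = 303.8 N down at 3 m → arm 0.6 m, τ = 303.8 × 0.6 = 182.3 N·m counterclockwise.
Speaker: 11 × 9.8 = 107.8 N down at 5.8 m → arm 2.2 m, τ = 107.8 × 2.2 = 237.2 N·m clockwise.
Hanging mass: 45 × 9.8 = 441 N down at 4.1 m → arm 0.5 m, τ = 441 × 0.5 = 220.5 N·m clockwise.
Net moment of existing loads = 275.4 N·m clockwise.
The box weighs 31 × 9.8 = 303.8 N and must supply an equal counterclockwise moment, so its lever arm about the pivot is 275.4 / 303.8 = 0.907 m.
That puts it at 3.6 − 0.907 = 2.69 m from the left end.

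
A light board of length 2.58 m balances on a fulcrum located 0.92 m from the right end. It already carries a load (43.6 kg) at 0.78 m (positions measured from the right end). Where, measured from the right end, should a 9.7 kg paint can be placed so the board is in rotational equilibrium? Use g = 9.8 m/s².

Choose the fulcrum (at 0.92 m from the right end) as the axis so the support reaction has zero arm there.
Load: 43.6 × 9.8 = 427.3 N down at 0.78 m → arm 0.14 m, τ = 427.3 × 0.14 = 59.82 N·m clockwise.
Net moment of existing loads = 59.82 N·m clockwise.
The paint can weighs 9.7 × 9.8 = 95.06 N and must supply an equal counterclockwise moment, so its lever arm about the fulcrum is 59.82 / 95.06 = 0.629 m.
That puts it at 0.92 + 0.629 = 1.55 m from the right end.

x ≈ 1.55 m from the right end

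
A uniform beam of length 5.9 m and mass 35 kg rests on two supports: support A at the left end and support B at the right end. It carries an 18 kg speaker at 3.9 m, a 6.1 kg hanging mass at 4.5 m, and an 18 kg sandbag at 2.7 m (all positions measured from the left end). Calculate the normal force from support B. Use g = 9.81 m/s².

R_B ≈ 415 N

Taking torques about support A:
Beam weight: 35 × 9.81 = 343.4 N down at 2.95 m → arm 2.95 m, τ = 343.4 × 2.95 = 1013 N·m clockwise.
Speaker: 18 × 9.81 = 176.6 N down at 3.9 m → arm 3.9 m, τ = 176.6 × 3.9 = 688.7 N·m clockwise.
Hanging mass: 6.1 × 9.81 = 59.84 N down at 4.5 m → arm 4.5 m, τ = 59.84 × 4.5 = 269.3 N·m clockwise.
Sandbag: 18 × 9.81 = 176.6 N down at 2.7 m → arm 2.7 m, τ = 176.6 × 2.7 = 476.8 N·m clockwise.
Net load moment about support A = 2448 N·m clockwise.
Reaction R at support B is upward at 5.9 m, arm 5.9 m → moment R × 5.9 counterclockwise.
Setting net torque to zero: R × 5.9 = 2448 → R = 415 N.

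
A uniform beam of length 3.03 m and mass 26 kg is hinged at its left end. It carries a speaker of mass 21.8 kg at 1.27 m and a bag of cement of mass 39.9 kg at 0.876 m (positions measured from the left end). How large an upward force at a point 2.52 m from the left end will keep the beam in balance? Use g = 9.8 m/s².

F ≈ 397 N

About the left end:
Beam weight: 26 × 9.8 = 254.8 N down at 1.515 m → arm 1.515 m, τ = 254.8 × 1.515 = 386 N·m clockwise.
Speaker: 21.8 × 9.8 = 213.6 N down at 1.27 m → arm 1.27 m, τ = 213.6 × 1.27 = 271.3 N·m clockwise.
Bag of cement: 39.9 × 9.8 = 391 N down at 0.876 m → arm 0.876 m, τ = 391 × 0.876 = 342.5 N·m clockwise.
Net moment of the loads = 999.8 N·m clockwise.
The upward force F acts at a point 2.52 m from the left end, arm 2.52 m, giving F × 2.52 counterclockwise.
Setting net torque to zero: F × 2.52 = 999.8 → F = 999.8 / 2.52 = 397 N.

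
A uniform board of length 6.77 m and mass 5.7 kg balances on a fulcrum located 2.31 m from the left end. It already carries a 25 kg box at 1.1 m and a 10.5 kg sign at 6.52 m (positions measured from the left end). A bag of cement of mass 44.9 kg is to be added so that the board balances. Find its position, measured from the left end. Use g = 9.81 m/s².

x ≈ 1.86 m from the left end

Sum moments about the fulcrum (at 2.31 m from the left end) (the support reaction has zero arm there).
Beam weight: 5.7 × 9.81 = 55.92 N down at 3.385 m → arm 1.075 m, τ = 55.92 × 1.075 = 60.11 N·m clockwise.
Box: 25 × 9.81 = 245.2 N down at 1.1 m → arm 1.21 m, τ = 245.2 × 1.21 = 296.7 N·m counterclockwise.
Sign: 10.5 × 9.81 = 103 N down at 6.52 m → arm 4.21 m, τ = 103 × 4.21 = 433.6 N·m clockwise.
Net moment of existing loads = 197 N·m clockwise.
The bag of cement weighs 44.9 × 9.81 = 440.5 N and must supply an equal counterclockwise moment, so its lever arm about the fulcrum is 197 / 440.5 = 0.447 m.
That puts it at 2.31 − 0.447 = 1.86 m from the left end.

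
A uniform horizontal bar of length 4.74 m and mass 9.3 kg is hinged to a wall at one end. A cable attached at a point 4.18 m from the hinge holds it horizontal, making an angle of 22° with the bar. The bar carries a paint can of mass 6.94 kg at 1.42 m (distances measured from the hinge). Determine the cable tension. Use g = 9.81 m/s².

Choose the hinge as the axis so the unknown hinge reaction has zero arm there.
Beam weight: 9.3 × 9.81 = 91.23 N down at 2.37 m → arm 2.37 m, τ = 91.23 × 2.37 = 216.2 N·m clockwise.
Paint can: 6.94 × 9.81 = 68.08 N down at 1.42 m → arm 1.42 m, τ = 68.08 × 1.42 = 96.67 N·m clockwise.
Total clockwise load moment = 312.9 N·m.
The cable tension T acts at 4.18 m; only its component perpendicular to the bar, T sinθ, produces torque. sin 22° = 0.3746.
Setting net torque to zero: T × 4.18 × 0.3746 = 312.9 → T = 312.9 / 1.566 = 200 N.

T ≈ 200 N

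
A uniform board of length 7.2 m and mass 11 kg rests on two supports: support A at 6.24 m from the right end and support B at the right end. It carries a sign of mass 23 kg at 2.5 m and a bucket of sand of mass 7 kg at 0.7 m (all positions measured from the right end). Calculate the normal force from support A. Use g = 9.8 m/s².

R_A ≈ 160 N

Take moments about support B.
Beam weight: 11 × 9.8 = 107.8 N down at 3.6 m → arm 3.6 m, τ = 107.8 × 3.6 = 388.1 N·m counterclockwise.
Sign: 23 × 9.8 = 225.4 N down at 2.5 m → arm 2.5 m, τ = 225.4 × 2.5 = 563.5 N·m counterclockwise.
Bucket of sand: 7 × 9.8 = 68.6 N down at 0.7 m → arm 0.7 m, τ = 68.6 × 0.7 = 48.02 N·m counterclockwise.
Net load moment about support B = 999.6 N·m counterclockwise.
Reaction R at support A is upward at 6.24 m, arm 6.24 m → moment R × 6.24 clockwise.
Balancing moments: R × 6.24 = 999.6, giving R = 160 N.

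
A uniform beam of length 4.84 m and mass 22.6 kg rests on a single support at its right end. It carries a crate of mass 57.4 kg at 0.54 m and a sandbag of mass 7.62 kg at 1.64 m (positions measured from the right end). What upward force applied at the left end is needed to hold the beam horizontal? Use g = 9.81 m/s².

Sum moments about the right end (the unknown pivot reaction has zero arm there).
Beam weight: 22.6 × 9.81 = 221.7 N down at 2.42 m → arm 2.42 m, τ = 221.7 × 2.42 = 536.5 N·m counterclockwise.
Crate: 57.4 × 9.81 = 563.1 N down at 0.54 m → arm 0.54 m, τ = 563.1 × 0.54 = 304.1 N·m counterclockwise.
Sandbag: 7.62 × 9.81 = 74.75 N down at 1.64 m → arm 1.64 m, τ = 74.75 × 1.64 = 122.6 N·m counterclockwise.
Net moment of the loads = 963.2 N·m counterclockwise.
The upward force F acts at the left end, arm 4.84 m, giving F × 4.84 clockwise.
Setting net torque to zero: F × 4.84 = 963.2 → F = 963.2 / 4.84 = 199 N.

F ≈ 199 N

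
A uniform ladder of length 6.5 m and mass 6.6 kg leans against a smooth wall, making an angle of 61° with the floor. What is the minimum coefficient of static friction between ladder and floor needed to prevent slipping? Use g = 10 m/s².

μ_min ≈ 0.277

Take moments about the foot of the ladder.
Ladder weight 6.6×10 = 66 N acts at 3.25 m along the ladder; its horizontal arm is 3.25·cos61° = 1.576 m → τ = 104 N·m clockwise.
Wall normal N acts horizontally at the top; its moment arm is the height L sinθ = 6.5·sin61° = 5.685 m, counterclockwise.
Setting net torque to zero: N × 5.685 = 104 → N = 18.29 N.
ΣFx = 0 ⇒ f = N_wall = 18.29 N. ΣFy = 0 ⇒ N_floor = 66 N.
μ_min = f / N_floor = 18.29 / 66 = 0.277.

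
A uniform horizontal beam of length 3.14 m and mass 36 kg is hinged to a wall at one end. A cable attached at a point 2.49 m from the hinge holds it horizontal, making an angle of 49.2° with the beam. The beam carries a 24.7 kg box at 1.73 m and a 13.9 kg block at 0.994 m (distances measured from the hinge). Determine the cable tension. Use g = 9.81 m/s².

Sum moments about the hinge (the unknown hinge reaction has zero arm there).
Beam weight: 36 × 9.81 = 353.2 N down at 1.57 m → arm 1.57 m, τ = 353.2 × 1.57 = 554.5 N·m clockwise.
Box: 24.7 × 9.81 = 242.3 N down at 1.73 m → arm 1.73 m, τ = 242.3 × 1.73 = 419.2 N·m clockwise.
Block: 13.9 × 9.81 = 136.4 N down at 0.994 m → arm 0.994 m, τ = 136.4 × 0.994 = 135.6 N·m clockwise.
Total clockwise load moment = 1109 N·m.
The cable tension T acts at 2.49 m; only its component perpendicular to the beam, T sinθ, produces torque. sin 49.2° = 0.757.
Setting net torque to zero: T × 2.49 × 0.757 = 1109 → T = 1109 / 1.885 = 588 N.

T ≈ 588 N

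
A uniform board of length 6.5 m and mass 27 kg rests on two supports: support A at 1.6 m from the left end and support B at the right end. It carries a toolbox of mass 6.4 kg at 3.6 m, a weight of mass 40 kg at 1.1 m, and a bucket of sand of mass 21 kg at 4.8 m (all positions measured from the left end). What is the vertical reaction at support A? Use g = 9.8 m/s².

R_A ≈ 716 N

Take moments about support B.
Beam weight: 27 × 9.8 = 264.6 N down at 3.25 m → arm 3.25 m, τ = 264.6 × 3.25 = 860 N·m counterclockwise.
Toolbox: 6.4 × 9.8 = 62.72 N down at 3.6 m → arm 2.9 m, τ = 62.72 × 2.9 = 181.9 N·m counterclockwise.
Weight: 40 × 9.8 = 392 N down at 1.1 m → arm 5.4 m, τ = 392 × 5.4 = 2117 N·m counterclockwise.
Bucket of sand: 21 × 9.8 = 205.8 N down at 4.8 m → arm 1.7 m, τ = 205.8 × 1.7 = 349.9 N·m counterclockwise.
Net load moment about support B = 3509 N·m counterclockwise.
Reaction R at support A is upward at 1.6 m, arm 4.9 m → moment R × 4.9 clockwise.
For rotational equilibrium, R × 4.9 = 3509, so R = 716 N.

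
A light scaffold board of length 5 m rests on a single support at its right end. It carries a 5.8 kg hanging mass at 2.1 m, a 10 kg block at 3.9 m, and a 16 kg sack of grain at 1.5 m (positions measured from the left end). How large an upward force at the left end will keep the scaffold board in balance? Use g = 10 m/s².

F ≈ 168 N

Sum moments about the right end (the unknown pivot reaction has zero arm there).
Hanging mass: 5.8 × 10 = 58 N down at 2.1 m → arm 2.9 m, τ = 58 × 2.9 = 168.2 N·m counterclockwise.
Block: 10 × 10 = 100 N down at 3.9 m → arm 1.1 m, τ = 100 × 1.1 = 110 N·m counterclockwise.
Sack of grain: 16 × 10 = 160 N down at 1.5 m → arm 3.5 m, τ = 160 × 3.5 = 560 N·m counterclockwise.
Net moment of the loads = 838.2 N·m counterclockwise.
The upward force F acts at the left end, arm 5 m, giving F × 5 clockwise.
For rotational equilibrium, F × 5 = 838.2, so F = 838.2 / 5 = 168 N.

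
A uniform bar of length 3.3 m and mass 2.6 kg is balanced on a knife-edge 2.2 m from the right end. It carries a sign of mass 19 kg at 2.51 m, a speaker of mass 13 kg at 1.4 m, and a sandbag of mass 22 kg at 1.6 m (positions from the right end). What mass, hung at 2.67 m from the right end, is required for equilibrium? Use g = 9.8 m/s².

m ≈ 40.7 kg

Sum moments about the knife-edge (at 2.2 m from the right end) (the support reaction has zero arm there).
Beam weight: 2.6 × 9.8 = 25.48 N down at 1.65 m → arm 0.55 m, τ = 25.48 × 0.55 = 14.01 N·m clockwise.
Sign: 19 × 9.8 = 186.2 N down at 2.51 m → arm 0.31 m, τ = 186.2 × 0.31 = 57.72 N·m counterclockwise.
Speaker: 13 × 9.8 = 127.4 N down at 1.4 m → arm 0.8 m, τ = 127.4 × 0.8 = 101.9 N·m clockwise.
Sandbag: 22 × 9.8 = 215.6 N down at 1.6 m → arm 0.6 m, τ = 215.6 × 0.6 = 129.4 N·m clockwise.
Net moment of known loads = 187.6 N·m clockwise.
An unknown mass m at 2.67 m has arm 0.47 m; its moment is m·g·0.47 counterclockwise.
Στ = 0 ⇒ m × 9.8 × 0.47 = 187.6 ⇒ m = 187.6 / (9.8 × 0.47) = 40.7 kg.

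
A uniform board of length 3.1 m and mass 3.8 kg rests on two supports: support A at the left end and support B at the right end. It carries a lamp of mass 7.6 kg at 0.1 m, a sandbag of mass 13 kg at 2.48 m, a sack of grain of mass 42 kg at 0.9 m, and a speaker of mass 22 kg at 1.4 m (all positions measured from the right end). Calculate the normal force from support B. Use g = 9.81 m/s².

R_B ≈ 527 N

Choose support A as the axis so its reaction then has zero moment arm.
Beam weight: 3.8 × 9.81 = 37.28 N down at 1.55 m → arm 1.55 m, τ = 37.28 × 1.55 = 57.78 N·m clockwise.
Lamp: 7.6 × 9.81 = 74.56 N down at 0.1 m → arm 3 m, τ = 74.56 × 3 = 223.7 N·m clockwise.
Sandbag: 13 × 9.81 = 127.5 N down at 2.48 m → arm 0.62 m, τ = 127.5 × 0.62 = 79.05 N·m clockwise.
Sack of grain: 42 × 9.81 = 412 N down at 0.9 m → arm 2.2 m, τ = 412 × 2.2 = 906.4 N·m clockwise.
Speaker: 22 × 9.81 = 215.8 N down at 1.4 m → arm 1.7 m, τ = 215.8 × 1.7 = 366.9 N·m clockwise.
Net load moment about support A = 1634 N·m clockwise.
Reaction R at support B is upward at 0 m, arm 3.1 m → moment R × 3.1 counterclockwise.
Balancing moments: R × 3.1 = 1634, giving R = 527 N.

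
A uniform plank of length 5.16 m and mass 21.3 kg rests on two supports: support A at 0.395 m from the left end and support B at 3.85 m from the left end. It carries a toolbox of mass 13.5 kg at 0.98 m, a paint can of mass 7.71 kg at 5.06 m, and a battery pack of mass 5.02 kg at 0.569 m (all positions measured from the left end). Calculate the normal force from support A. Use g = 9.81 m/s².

R_A ≈ 207 N

Sum moments about support B (its reaction then has zero moment arm).
Beam weight: 21.3 × 9.81 = 209 N down at 2.58 m → arm 1.27 m, τ = 209 × 1.27 = 265.4 N·m counterclockwise.
Toolbox: 13.5 × 9.81 = 132.4 N down at 0.98 m → arm 2.87 m, τ = 132.4 × 2.87 = 380 N·m counterclockwise.
Paint can: 7.71 × 9.81 = 75.64 N down at 5.06 m → arm 1.21 m, τ = 75.64 × 1.21 = 91.52 N·m clockwise.
Battery pack: 5.02 × 9.81 = 49.25 N down at 0.569 m → arm 3.281 m, τ = 49.25 × 3.281 = 161.6 N·m counterclockwise.
Net load moment about support B = 715.5 N·m counterclockwise.
Reaction R at support A is upward at 0.395 m, arm 3.455 m → moment R × 3.455 clockwise.
Στ = 0 ⇒ R × 3.455 = 715.5 ⇒ R = 207 N.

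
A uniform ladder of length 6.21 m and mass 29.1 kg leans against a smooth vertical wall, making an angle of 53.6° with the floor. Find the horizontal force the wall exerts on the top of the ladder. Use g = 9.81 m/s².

N_wall ≈ 105 N

Take moments about the foot of the ladder.
Ladder weight 29.1×9.81 = 285.5 N acts at 3.105 m along the ladder; its horizontal arm is 3.105·cos53.6° = 1.843 m → τ = 526.2 N·m clockwise.
Wall normal N acts horizontally at the top; its moment arm is the height L sinθ = 6.21·sin53.6° = 4.998 m, counterclockwise.
Balancing moments: N × 4.998 = 526.2, giving N = 105 N.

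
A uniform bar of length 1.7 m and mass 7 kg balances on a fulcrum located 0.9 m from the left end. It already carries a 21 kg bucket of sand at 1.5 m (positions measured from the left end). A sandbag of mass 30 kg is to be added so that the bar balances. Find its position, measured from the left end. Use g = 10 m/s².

Choose the fulcrum (at 0.9 m from the left end) as the axis so the support reaction has zero arm there.
Beam weight: 7 × 10 = 70 N down at 0.85 m → arm 0.05 m, τ = 70 × 0.05 = 3.5 N·m counterclockwise.
Bucket of sand: 21 × 10 = 210 N down at 1.5 m → arm 0.6 m, τ = 210 × 0.6 = 126 N·m clockwise.
Net moment of existing loads = 122.5 N·m clockwise.
The sandbag weighs 30 × 10 = 300 N and must supply an equal counterclockwise moment, so its lever arm about the fulcrum is 122.5 / 300 = 0.408 m.
That puts it at 0.9 − 0.408 = 0.492 m from the left end.

x ≈ 0.492 m from the left end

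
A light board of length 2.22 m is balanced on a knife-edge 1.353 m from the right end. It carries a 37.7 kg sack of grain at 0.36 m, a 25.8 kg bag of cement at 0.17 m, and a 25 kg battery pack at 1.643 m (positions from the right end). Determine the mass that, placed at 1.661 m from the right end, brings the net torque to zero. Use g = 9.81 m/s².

Choose the knife-edge (at 1.353 m from the right end) as the axis so the support reaction has zero arm there.
Sack of grain: 37.7 × 9.81 = 369.8 N down at 0.36 m → arm 0.993 m, τ = 369.8 × 0.993 = 367.2 N·m clockwise.
Bag of cement: 25.8 × 9.81 = 253.1 N down at 0.17 m → arm 1.183 m, τ = 253.1 × 1.183 = 299.4 N·m clockwise.
Battery pack: 25 × 9.81 = 245.2 N down at 1.643 m → arm 0.29 m, τ = 245.2 × 0.29 = 71.11 N·m counterclockwise.
Net moment of known loads = 595.5 N·m clockwise.
An unknown mass m at 1.661 m has arm 0.308 m; its moment is m·g·0.308 counterclockwise.
For rotational equilibrium, m × 9.81 × 0.308 = 595.5, so m = 595.5 / (9.81 × 0.308) = 197 kg.

m ≈ 197 kg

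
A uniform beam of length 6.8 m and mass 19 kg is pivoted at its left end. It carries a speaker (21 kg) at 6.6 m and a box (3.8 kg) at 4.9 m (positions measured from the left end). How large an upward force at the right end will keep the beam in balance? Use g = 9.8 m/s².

F ≈ 320 N

Take moments about the left end.
Beam weight: 19 × 9.8 = 186.2 N down at 3.4 m → arm 3.4 m, τ = 186.2 × 3.4 = 633.1 N·m clockwise.
Speaker: 21 × 9.8 = 205.8 N down at 6.6 m → arm 6.6 m, τ = 205.8 × 6.6 = 1358 N·m clockwise.
Box: 3.8 × 9.8 = 37.24 N down at 4.9 m → arm 4.9 m, τ = 37.24 × 4.9 = 182.5 N·m clockwise.
Net moment of the loads = 2174 N·m clockwise.
The upward force F acts at the right end, arm 6.8 m, giving F × 6.8 counterclockwise.
Setting net torque to zero: F × 6.8 = 2174 → F = 2174 / 6.8 = 320 N.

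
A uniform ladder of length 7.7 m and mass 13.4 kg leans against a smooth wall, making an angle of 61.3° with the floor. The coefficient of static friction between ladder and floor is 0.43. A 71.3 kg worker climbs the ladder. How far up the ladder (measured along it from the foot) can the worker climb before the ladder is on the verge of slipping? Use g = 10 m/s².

d ≈ 6.46 m

Taking torques about the foot of the ladder:
Ladder weight 13.4×10 = 134 N acts at 3.85 m along the ladder; its horizontal arm is 3.85·cos61.3° = 1.849 m → τ = 247.8 N·m clockwise.
Worker weight 71.3×10 = 713 N at distance d → arm d·cos61.3° → τ = 713·d·0.4802 clockwise.
Wall normal N at the top has arm L sinθ = 6.754 m counterclockwise, so Στ = 0 gives N·6.754 = 247.8 + 342.4·d.
ΣFy = 0 ⇒ N_floor = 847 N, so the maximum friction is μ_s·N_floor = 0.43×847 = 364.2 N. ΣFx = 0 ⇒ N_wall = f, so at the slipping point N = 364.2 N.
Substituting: 364.2×6.754 = 247.8 + 342.4·d ⇒ d = (2460 − 247.8) / 342.4 = 6.46 m.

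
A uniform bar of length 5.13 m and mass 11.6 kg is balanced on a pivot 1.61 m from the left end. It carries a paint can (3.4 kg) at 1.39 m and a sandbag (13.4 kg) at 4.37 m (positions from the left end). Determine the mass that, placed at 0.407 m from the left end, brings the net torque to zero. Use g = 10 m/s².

m ≈ 39.3 kg

Sum moments about the pivot (at 1.61 m from the left end) (the support reaction has zero arm there).
Beam weight: 11.6 × 10 = 116 N down at 2.565 m → arm 0.955 m, τ = 116 × 0.955 = 110.8 N·m clockwise.
Paint can: 3.4 × 10 = 34 N down at 1.39 m → arm 0.22 m, τ = 34 × 0.22 = 7.48 N·m counterclockwise.
Sandbag: 13.4 × 10 = 134 N down at 4.37 m → arm 2.76 m, τ = 134 × 2.76 = 369.8 N·m clockwise.
Net moment of known loads = 473.1 N·m clockwise.
An unknown mass m at 0.407 m has arm 1.203 m; its moment is m·g·1.203 counterclockwise.
Στ = 0 ⇒ m × 10 × 1.203 = 473.1 ⇒ m = 473.1 / (10 × 1.203) = 39.3 kg.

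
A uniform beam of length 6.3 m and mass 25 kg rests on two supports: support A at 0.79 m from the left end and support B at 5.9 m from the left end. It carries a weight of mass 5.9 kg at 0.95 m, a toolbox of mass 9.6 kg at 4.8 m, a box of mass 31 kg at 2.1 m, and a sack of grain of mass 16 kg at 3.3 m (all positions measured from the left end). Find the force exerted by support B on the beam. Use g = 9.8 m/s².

R_B ≈ 344 N

Choose support A as the axis so its reaction then has zero moment arm.
Beam weight: 25 × 9.8 = 245 N down at 3.15 m → arm 2.36 m, τ = 245 × 2.36 = 578.2 N·m clockwise.
Weight: 5.9 × 9.8 = 57.82 N down at 0.95 m → arm 0.16 m, τ = 57.82 × 0.16 = 9.251 N·m clockwise.
Toolbox: 9.6 × 9.8 = 94.08 N down at 4.8 m → arm 4.01 m, τ = 94.08 × 4.01 = 377.3 N·m clockwise.
Box: 31 × 9.8 = 303.8 N down at 2.1 m → arm 1.31 m, τ = 303.8 × 1.31 = 398 N·m clockwise.
Sack of grain: 16 × 9.8 = 156.8 N down at 3.3 m → arm 2.51 m, τ = 156.8 × 2.51 = 393.6 N·m clockwise.
Net load moment about support A = 1756 N·m clockwise.
Reaction R at support B is upward at 5.9 m, arm 5.11 m → moment R × 5.11 counterclockwise.
Στ = 0 ⇒ R × 5.11 = 1756 ⇒ R = 344 N.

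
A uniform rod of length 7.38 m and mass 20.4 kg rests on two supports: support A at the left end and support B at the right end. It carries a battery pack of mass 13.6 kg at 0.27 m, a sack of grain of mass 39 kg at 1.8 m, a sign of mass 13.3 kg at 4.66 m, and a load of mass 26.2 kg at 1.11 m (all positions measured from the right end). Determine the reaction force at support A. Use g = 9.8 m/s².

R_A ≈ 319 N

Sum moments about support B (its reaction then has zero moment arm).
Beam weight: 20.4 × 9.8 = 199.9 N down at 3.69 m → arm 3.69 m, τ = 199.9 × 3.69 = 737.6 N·m counterclockwise.
Battery pack: 13.6 × 9.8 = 133.3 N down at 0.27 m → arm 0.27 m, τ = 133.3 × 0.27 = 35.99 N·m counterclockwise.
Sack of grain: 39 × 9.8 = 382.2 N down at 1.8 m → arm 1.8 m, τ = 382.2 × 1.8 = 688 N·m counterclockwise.
Sign: 13.3 × 9.8 = 130.3 N down at 4.66 m → arm 4.66 m, τ = 130.3 × 4.66 = 607.2 N·m counterclockwise.
Load: 26.2 × 9.8 = 256.8 N down at 1.11 m → arm 1.11 m, τ = 256.8 × 1.11 = 285 N·m counterclockwise.
Net load moment about support B = 2354 N·m counterclockwise.
Reaction R at support A is upward at 7.38 m, arm 7.38 m → moment R × 7.38 clockwise.
Balancing moments: R × 7.38 = 2354, giving R = 319 N.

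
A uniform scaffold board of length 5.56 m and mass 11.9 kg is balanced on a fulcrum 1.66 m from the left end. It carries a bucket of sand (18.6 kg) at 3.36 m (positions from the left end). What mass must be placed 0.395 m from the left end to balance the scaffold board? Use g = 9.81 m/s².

Choose the fulcrum (at 1.66 m from the left end) as the axis so the support reaction has zero arm there.
Beam weight: 11.9 × 9.81 = 116.7 N down at 2.78 m → arm 1.12 m, τ = 116.7 × 1.12 = 130.7 N·m clockwise.
Bucket of sand: 18.6 × 9.81 = 182.5 N down at 3.36 m → arm 1.7 m, τ = 182.5 × 1.7 = 310.2 N·m clockwise.
Net moment of known loads = 440.9 N·m clockwise.
An unknown mass m at 0.395 m has arm 1.265 m; its moment is m·g·1.265 counterclockwise.
Στ = 0 ⇒ m × 9.81 × 1.265 = 440.9 ⇒ m = 440.9 / (9.81 × 1.265) = 35.5 kg.

m ≈ 35.5 kg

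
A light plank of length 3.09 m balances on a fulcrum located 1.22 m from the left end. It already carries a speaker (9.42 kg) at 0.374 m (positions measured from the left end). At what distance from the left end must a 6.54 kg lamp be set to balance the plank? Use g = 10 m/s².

Taking torques about the fulcrum (at 1.22 m from the left end):
Speaker: 9.42 × 10 = 94.2 N down at 0.374 m → arm 0.846 m, τ = 94.2 × 0.846 = 79.69 N·m counterclockwise.
Net moment of existing loads = 79.69 N·m counterclockwise.
The lamp weighs 6.54 × 10 = 65.4 N and must supply an equal clockwise moment, so its lever arm about the fulcrum is 79.69 / 65.4 = 1.22 m.
That puts it at 1.22 + 1.22 = 2.44 m from the left end.

x ≈ 2.44 m from the left end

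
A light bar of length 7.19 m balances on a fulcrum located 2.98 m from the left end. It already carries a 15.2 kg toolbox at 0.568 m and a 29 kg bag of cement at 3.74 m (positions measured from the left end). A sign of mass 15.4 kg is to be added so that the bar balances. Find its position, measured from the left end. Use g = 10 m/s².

x ≈ 3.93 m from the left end

Take moments about the fulcrum (at 2.98 m from the left end).
Toolbox: 15.2 × 10 = 152 N down at 0.568 m → arm 2.412 m, τ = 152 × 2.412 = 366.6 N·m counterclockwise.
Bag of cement: 29 × 10 = 290 N down at 3.74 m → arm 0.76 m, τ = 290 × 0.76 = 220.4 N·m clockwise.
Net moment of existing loads = 146.2 N·m counterclockwise.
The sign weighs 15.4 × 10 = 154 N and must supply an equal clockwise moment, so its lever arm about the fulcrum is 146.2 / 154 = 0.949 m.
That puts it at 2.98 + 0.949 = 3.93 m from the left end.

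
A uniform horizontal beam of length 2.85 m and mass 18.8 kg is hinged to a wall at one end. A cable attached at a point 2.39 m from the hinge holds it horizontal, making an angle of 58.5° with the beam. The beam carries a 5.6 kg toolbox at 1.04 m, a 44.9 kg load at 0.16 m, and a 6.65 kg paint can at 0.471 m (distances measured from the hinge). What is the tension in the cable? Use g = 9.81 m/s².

T ≈ 207 N

Choose the hinge as the axis so the unknown hinge reaction has zero arm there.
Beam weight: 18.8 × 9.81 = 184.4 N down at 1.425 m → arm 1.425 m, τ = 184.4 × 1.425 = 262.8 N·m clockwise.
Toolbox: 5.6 × 9.81 = 54.94 N down at 1.04 m → arm 1.04 m, τ = 54.94 × 1.04 = 57.14 N·m clockwise.
Load: 44.9 × 9.81 = 440.5 N down at 0.16 m → arm 0.16 m, τ = 440.5 × 0.16 = 70.48 N·m clockwise.
Paint can: 6.65 × 9.81 = 65.24 N down at 0.471 m → arm 0.471 m, τ = 65.24 × 0.471 = 30.73 N·m clockwise.
Total clockwise load moment = 421.2 N·m.
The cable tension T acts at 2.39 m; only its component perpendicular to the beam, T sinθ, produces torque. sin 58.5° = 0.8526.
For rotational equilibrium, T × 2.39 × 0.8526 = 421.2, so T = 421.2 / 2.038 = 207 N.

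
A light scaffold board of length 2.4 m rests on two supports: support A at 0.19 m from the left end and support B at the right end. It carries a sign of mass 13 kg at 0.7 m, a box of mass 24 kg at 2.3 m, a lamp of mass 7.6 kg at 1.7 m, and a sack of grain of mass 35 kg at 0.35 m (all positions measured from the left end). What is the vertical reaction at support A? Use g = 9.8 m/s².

R_A ≈ 450 N

Choose support B as the axis so its reaction then has zero moment arm.
Sign: 13 × 9.8 = 127.4 N down at 0.7 m → arm 1.7 m, τ = 127.4 × 1.7 = 216.6 N·m counterclockwise.
Box: 24 × 9.8 = 235.2 N down at 2.3 m → arm 0.1 m, τ = 235.2 × 0.1 = 23.52 N·m counterclockwise.
Lamp: 7.6 × 9.8 = 74.48 N down at 1.7 m → arm 0.7 m, τ = 74.48 × 0.7 = 52.14 N·m counterclockwise.
Sack of grain: 35 × 9.8 = 343 N down at 0.35 m → arm 2.05 m, τ = 343 × 2.05 = 703.1 N·m counterclockwise.
Net load moment about support B = 995.4 N·m counterclockwise.
Reaction R at support A is upward at 0.19 m, arm 2.21 m → moment R × 2.21 clockwise.
For rotational equilibrium, R × 2.21 = 995.4, so R = 450 N.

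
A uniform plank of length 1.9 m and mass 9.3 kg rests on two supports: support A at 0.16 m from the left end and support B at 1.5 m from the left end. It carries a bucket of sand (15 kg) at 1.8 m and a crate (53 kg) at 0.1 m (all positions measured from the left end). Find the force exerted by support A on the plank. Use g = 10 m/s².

R_A ≈ 558 N

About support B:
Beam weight: 9.3 × 10 = 93 N down at 0.95 m → arm 0.55 m, τ = 93 × 0.55 = 51.15 N·m counterclockwise.
Bucket of sand: 15 × 10 = 150 N down at 1.8 m → arm 0.3 m, τ = 150 × 0.3 = 45 N·m clockwise.
Crate: 53 × 10 = 530 N down at 0.1 m → arm 1.4 m, τ = 530 × 1.4 = 742 N·m counterclockwise.
Net load moment about support B = 748.1 N·m counterclockwise.
Reaction R at support A is upward at 0.16 m, arm 1.34 m → moment R × 1.34 clockwise.
Balancing moments: R × 1.34 = 748.1, giving R = 558 N.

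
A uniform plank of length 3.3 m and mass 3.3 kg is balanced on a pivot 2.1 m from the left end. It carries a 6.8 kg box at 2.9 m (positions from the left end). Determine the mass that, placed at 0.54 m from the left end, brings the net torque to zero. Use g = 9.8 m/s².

m ≈ 2.54 kg

Choose the pivot (at 2.1 m from the left end) as the axis so the support reaction has zero arm there.
Beam weight: 3.3 × 9.8 = 32.34 N down at 1.65 m → arm 0.45 m, τ = 32.34 × 0.45 = 14.55 N·m counterclockwise.
Box: 6.8 × 9.8 = 66.64 N down at 2.9 m → arm 0.8 m, τ = 66.64 × 0.8 = 53.31 N·m clockwise.
Net moment of known loads = 38.76 N·m clockwise.
An unknown mass m at 0.54 m has arm 1.56 m; its moment is m·g·1.56 counterclockwise.
Setting net torque to zero: m × 9.8 × 1.56 = 38.76 → m = 38.76 / (9.8 × 1.56) = 2.54 kg.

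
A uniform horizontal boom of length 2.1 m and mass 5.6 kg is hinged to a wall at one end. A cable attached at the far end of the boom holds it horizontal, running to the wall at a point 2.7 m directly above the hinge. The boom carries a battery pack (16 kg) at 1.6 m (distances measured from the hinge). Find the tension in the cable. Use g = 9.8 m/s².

T ≈ 186 N

Taking torques about the hinge:
Beam weight: 5.6 × 9.8 = 54.88 N down at 1.05 m → arm 1.05 m, τ = 54.88 × 1.05 = 57.62 N·m clockwise.
Battery pack: 16 × 9.8 = 156.8 N down at 1.6 m → arm 1.6 m, τ = 156.8 × 1.6 = 250.9 N·m clockwise.
Total clockwise load moment = 308.5 N·m.
The cable tension T acts at 2.1 m; only its component perpendicular to the boom, T sinθ, produces torque. sinθ = h/√(h²+d²) = 2.7/√(2.7²+2.1²) = 0.7894.
Balancing moments: T × 2.1 × 0.7894 = 308.5, giving T = 308.5 / 1.658 = 186 N.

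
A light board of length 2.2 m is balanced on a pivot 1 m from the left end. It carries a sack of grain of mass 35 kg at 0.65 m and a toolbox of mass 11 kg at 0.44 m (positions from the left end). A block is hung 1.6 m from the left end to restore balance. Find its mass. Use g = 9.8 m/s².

m ≈ 30.7 kg

About the pivot (at 1 m from the left end):
Sack of grain: 35 × 9.8 = 343 N down at 0.65 m → arm 0.35 m, τ = 343 × 0.35 = 120 N·m counterclockwise.
Toolbox: 11 × 9.8 = 107.8 N down at 0.44 m → arm 0.56 m, τ = 107.8 × 0.56 = 60.37 N·m counterclockwise.
Net moment of known loads = 180.4 N·m counterclockwise.
An unknown mass m at 1.6 m has arm 0.6 m; its moment is m·g·0.6 clockwise.
For rotational equilibrium, m × 9.8 × 0.6 = 180.4, so m = 180.4 / (9.8 × 0.6) = 30.7 kg.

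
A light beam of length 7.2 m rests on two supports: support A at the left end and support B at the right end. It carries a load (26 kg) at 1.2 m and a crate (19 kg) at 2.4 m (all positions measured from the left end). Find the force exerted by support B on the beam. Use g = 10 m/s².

R_B ≈ 107 N

Sum moments about support A (its reaction then has zero moment arm).
Load: 26 × 10 = 260 N down at 1.2 m → arm 1.2 m, τ = 260 × 1.2 = 312 N·m clockwise.
Crate: 19 × 10 = 190 N down at 2.4 m → arm 2.4 m, τ = 190 × 2.4 = 456 N·m clockwise.
Net load moment about support A = 768 N·m clockwise.
Reaction R at support B is upward at 7.2 m, arm 7.2 m → moment R × 7.2 counterclockwise.
Setting net torque to zero: R × 7.2 = 768 → R = 107 N.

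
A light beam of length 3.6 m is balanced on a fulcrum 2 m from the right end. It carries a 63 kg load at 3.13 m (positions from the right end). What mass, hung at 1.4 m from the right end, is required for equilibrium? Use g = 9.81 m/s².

m ≈ 119 kg

Taking torques about the fulcrum (at 2 m from the right end):
Load: 63 × 9.81 = 618 N down at 3.13 m → arm 1.13 m, τ = 618 × 1.13 = 698.3 N·m counterclockwise.
Net moment of known loads = 698.3 N·m counterclockwise.
An unknown mass m at 1.4 m has arm 0.6 m; its moment is m·g·0.6 clockwise.
Στ = 0 ⇒ m × 9.81 × 0.6 = 698.3 ⇒ m = 698.3 / (9.81 × 0.6) = 119 kg.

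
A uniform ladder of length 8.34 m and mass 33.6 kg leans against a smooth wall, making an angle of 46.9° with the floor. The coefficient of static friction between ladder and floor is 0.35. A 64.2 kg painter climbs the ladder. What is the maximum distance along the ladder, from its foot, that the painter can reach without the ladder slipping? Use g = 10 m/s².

d ≈ 2.57 m

Taking torques about the foot of the ladder:
Ladder weight 33.6×10 = 336 N acts at 4.17 m along the ladder; its horizontal arm is 4.17·cos46.9° = 2.849 m → τ = 957.3 N·m clockwise.
Painter weight 64.2×10 = 642 N at distance d → arm d·cos46.9° → τ = 642·d·0.6833 clockwise.
Wall normal N at the top has arm L sinθ = 6.09 m counterclockwise, so Στ = 0 gives N·6.09 = 957.3 + 438.7·d.
ΣFy = 0 ⇒ N_floor = 978 N, so the maximum friction is μ_s·N_floor = 0.35×978 = 342.3 N. ΣFx = 0 ⇒ N_wall = f, so at the slipping point N = 342.3 N.
Substituting: 342.3×6.09 = 957.3 + 438.7·d ⇒ d = (2085 − 957.3) / 438.7 = 2.57 m.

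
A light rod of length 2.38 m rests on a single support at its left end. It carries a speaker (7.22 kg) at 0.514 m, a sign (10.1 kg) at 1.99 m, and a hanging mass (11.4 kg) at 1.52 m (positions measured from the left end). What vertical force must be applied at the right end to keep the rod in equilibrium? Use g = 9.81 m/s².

About the left end:
Speaker: 7.22 × 9.81 = 70.83 N down at 0.514 m → arm 0.514 m, τ = 70.83 × 0.514 = 36.41 N·m clockwise.
Sign: 10.1 × 9.81 = 99.08 N down at 1.99 m → arm 1.99 m, τ = 99.08 × 1.99 = 197.2 N·m clockwise.
Hanging mass: 11.4 × 9.81 = 111.8 N down at 1.52 m → arm 1.52 m, τ = 111.8 × 1.52 = 169.9 N·m clockwise.
Net moment of the loads = 403.5 N·m clockwise.
The upward force F acts at the right end, arm 2.38 m, giving F × 2.38 counterclockwise.
For rotational equilibrium, F × 2.38 = 403.5, so F = 403.5 / 2.38 = 170 N.

F ≈ 170 N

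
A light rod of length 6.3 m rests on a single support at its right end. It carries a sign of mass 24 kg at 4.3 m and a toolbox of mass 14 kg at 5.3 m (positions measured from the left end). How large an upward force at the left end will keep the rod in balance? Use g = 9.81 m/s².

F ≈ 96.5 N

Take moments about the right end.
Sign: 24 × 9.81 = 235.4 N down at 4.3 m → arm 2 m, τ = 235.4 × 2 = 470.8 N·m counterclockwise.
Toolbox: 14 × 9.81 = 137.3 N down at 5.3 m → arm 1 m, τ = 137.3 × 1 = 137.3 N·m counterclockwise.
Net moment of the loads = 608.1 N·m counterclockwise.
The upward force F acts at the left end, arm 6.3 m, giving F × 6.3 clockwise.
Balancing moments: F × 6.3 = 608.1, giving F = 608.1 / 6.3 = 96.5 N.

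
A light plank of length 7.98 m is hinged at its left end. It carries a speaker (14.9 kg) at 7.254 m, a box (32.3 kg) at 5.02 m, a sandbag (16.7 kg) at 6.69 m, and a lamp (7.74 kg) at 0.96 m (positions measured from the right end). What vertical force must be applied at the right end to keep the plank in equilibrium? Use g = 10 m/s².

About the left end:
Speaker: 14.9 × 10 = 149 N down at 7.254 m → arm 0.726 m, τ = 149 × 0.726 = 108.2 N·m clockwise.
Box: 32.3 × 10 = 323 N down at 5.02 m → arm 2.96 m, τ = 323 × 2.96 = 956.1 N·m clockwise.
Sandbag: 16.7 × 10 = 167 N down at 6.69 m → arm 1.29 m, τ = 167 × 1.29 = 215.4 N·m clockwise.
Lamp: 7.74 × 10 = 77.4 N down at 0.96 m → arm 7.02 m, τ = 77.4 × 7.02 = 543.3 N·m clockwise.
Net moment of the loads = 1823 N·m clockwise.
The upward force F acts at the right end, arm 7.98 m, giving F × 7.98 counterclockwise.
For rotational equilibrium, F × 7.98 = 1823, so F = 1823 / 7.98 = 228 N.

F ≈ 228 N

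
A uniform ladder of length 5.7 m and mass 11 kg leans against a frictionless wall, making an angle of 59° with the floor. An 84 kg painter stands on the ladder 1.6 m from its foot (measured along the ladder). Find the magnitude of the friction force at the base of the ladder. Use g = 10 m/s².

Sum moments about the foot of the ladder (the floor normal and friction both act there and drop out).
Ladder weight 11×10 = 110 N acts at 2.85 m along the ladder; its horizontal arm is 2.85·cos59° = 1.468 m → τ = 161.5 N·m clockwise.
Painter: 84×10 = 840 N at 1.6 m → arm 0.8241 m → τ = 692.2 N·m clockwise.
Wall normal N acts horizontally at the top; its moment arm is the height L sinθ = 5.7·sin59° = 4.886 m, counterclockwise.
Στ = 0 ⇒ N × 4.886 = 853.7 ⇒ N = 175 N.
ΣFx = 0: friction at the foot balances the wall's push, so f = N_wall = 175 N.

f ≈ 175 N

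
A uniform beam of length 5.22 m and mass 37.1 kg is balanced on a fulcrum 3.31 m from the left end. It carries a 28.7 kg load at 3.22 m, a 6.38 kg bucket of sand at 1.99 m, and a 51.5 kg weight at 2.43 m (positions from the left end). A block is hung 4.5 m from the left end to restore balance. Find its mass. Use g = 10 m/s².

Sum moments about the fulcrum (at 3.31 m from the left end) (the support reaction has zero arm there).
Beam weight: 37.1 × 10 = 371 N down at 2.61 m → arm 0.7 m, τ = 371 × 0.7 = 259.7 N·m counterclockwise.
Load: 28.7 × 10 = 287 N down at 3.22 m → arm 0.09 m, τ = 287 × 0.09 = 25.83 N·m counterclockwise.
Bucket of sand: 6.38 × 10 = 63.8 N down at 1.99 m → arm 1.32 m, τ = 63.8 × 1.32 = 84.22 N·m counterclockwise.
Weight: 51.5 × 10 = 515 N down at 2.43 m → arm 0.88 m, τ = 515 × 0.88 = 453.2 N·m counterclockwise.
Net moment of known loads = 823 N·m counterclockwise.
An unknown mass m at 4.5 m has arm 1.19 m; its moment is m·g·1.19 clockwise.
Στ = 0 ⇒ m × 10 × 1.19 = 823 ⇒ m = 823 / (10 × 1.19) = 69.2 kg.

m ≈ 69.2 kg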